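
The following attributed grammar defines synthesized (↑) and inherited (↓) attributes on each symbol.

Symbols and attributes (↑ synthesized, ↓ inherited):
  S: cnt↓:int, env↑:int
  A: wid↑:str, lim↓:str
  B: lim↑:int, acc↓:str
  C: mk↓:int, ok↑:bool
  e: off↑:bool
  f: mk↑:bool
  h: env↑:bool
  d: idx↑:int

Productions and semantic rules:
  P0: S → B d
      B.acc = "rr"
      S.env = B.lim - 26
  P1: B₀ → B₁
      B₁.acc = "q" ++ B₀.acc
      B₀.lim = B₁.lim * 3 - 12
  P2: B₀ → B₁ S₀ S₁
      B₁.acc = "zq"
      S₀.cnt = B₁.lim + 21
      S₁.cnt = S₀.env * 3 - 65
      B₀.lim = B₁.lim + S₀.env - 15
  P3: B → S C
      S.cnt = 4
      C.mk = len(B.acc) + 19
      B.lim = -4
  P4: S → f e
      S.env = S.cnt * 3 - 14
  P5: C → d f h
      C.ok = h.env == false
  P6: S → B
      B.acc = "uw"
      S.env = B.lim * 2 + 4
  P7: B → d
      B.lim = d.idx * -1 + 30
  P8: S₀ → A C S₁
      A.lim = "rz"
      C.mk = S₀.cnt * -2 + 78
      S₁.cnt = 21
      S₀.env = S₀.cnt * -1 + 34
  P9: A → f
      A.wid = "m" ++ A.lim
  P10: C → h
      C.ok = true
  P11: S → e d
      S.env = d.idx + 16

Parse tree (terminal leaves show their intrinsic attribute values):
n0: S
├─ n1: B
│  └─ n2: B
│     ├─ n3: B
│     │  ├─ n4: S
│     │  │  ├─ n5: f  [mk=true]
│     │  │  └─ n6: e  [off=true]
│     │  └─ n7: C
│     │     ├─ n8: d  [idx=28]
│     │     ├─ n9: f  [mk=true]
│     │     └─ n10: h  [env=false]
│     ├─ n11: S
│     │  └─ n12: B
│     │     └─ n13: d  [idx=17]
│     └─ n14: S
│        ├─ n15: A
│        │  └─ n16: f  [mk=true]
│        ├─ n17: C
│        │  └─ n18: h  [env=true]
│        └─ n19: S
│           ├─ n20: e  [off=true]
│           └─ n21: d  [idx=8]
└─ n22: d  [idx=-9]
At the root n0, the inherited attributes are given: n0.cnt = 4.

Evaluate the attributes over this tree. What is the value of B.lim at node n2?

11

1. n0.cnt = 4  [given at root]
2. n1.acc = "rr"  ["rr"]
3. n2.acc = "qrr"  ["q" ++ B₀.acc]
4. n3.acc = "zq"  ["zq"]
5. n4.cnt = 4  [4]
6. n5.mk = true  [terminal]
7. n6.off = true  [terminal]
8. n4.env = -2  [S.cnt * 3 - 14]
9. n7.mk = 21  [len(B.acc) + 19]
10. n8.idx = 28  [terminal]
11. n9.mk = true  [terminal]
12. n10.env = false  [terminal]
13. n7.ok = true  [h.env == false]
14. n3.lim = -4  [-4]
15. n11.cnt = 17  [B₁.lim + 21]
16. n12.acc = "uw"  ["uw"]
17. n13.idx = 17  [terminal]
18. n12.lim = 13  [d.idx * -1 + 30]
19. n11.env = 30  [B.lim * 2 + 4]
20. n14.cnt = 25  [S₀.env * 3 - 65]
21. n15.lim = "rz"  ["rz"]
22. n16.mk = true  [terminal]
23. n15.wid = "mrz"  ["m" ++ A.lim]
24. n17.mk = 28  [S₀.cnt * -2 + 78]
25. n18.env = true  [terminal]
26. n17.ok = true  [true]
27. n19.cnt = 21  [21]
28. n20.off = true  [terminal]
29. n21.idx = 8  [terminal]
30. n19.env = 24  [d.idx + 16]
31. n14.env = 9  [S₀.cnt * -1 + 34]
32. n2.lim = 11  [B₁.lim + S₀.env - 15]
33. n1.lim = 21  [B₁.lim * 3 - 12]
34. n22.idx = -9  [terminal]
35. n0.env = -5  [B.lim - 26]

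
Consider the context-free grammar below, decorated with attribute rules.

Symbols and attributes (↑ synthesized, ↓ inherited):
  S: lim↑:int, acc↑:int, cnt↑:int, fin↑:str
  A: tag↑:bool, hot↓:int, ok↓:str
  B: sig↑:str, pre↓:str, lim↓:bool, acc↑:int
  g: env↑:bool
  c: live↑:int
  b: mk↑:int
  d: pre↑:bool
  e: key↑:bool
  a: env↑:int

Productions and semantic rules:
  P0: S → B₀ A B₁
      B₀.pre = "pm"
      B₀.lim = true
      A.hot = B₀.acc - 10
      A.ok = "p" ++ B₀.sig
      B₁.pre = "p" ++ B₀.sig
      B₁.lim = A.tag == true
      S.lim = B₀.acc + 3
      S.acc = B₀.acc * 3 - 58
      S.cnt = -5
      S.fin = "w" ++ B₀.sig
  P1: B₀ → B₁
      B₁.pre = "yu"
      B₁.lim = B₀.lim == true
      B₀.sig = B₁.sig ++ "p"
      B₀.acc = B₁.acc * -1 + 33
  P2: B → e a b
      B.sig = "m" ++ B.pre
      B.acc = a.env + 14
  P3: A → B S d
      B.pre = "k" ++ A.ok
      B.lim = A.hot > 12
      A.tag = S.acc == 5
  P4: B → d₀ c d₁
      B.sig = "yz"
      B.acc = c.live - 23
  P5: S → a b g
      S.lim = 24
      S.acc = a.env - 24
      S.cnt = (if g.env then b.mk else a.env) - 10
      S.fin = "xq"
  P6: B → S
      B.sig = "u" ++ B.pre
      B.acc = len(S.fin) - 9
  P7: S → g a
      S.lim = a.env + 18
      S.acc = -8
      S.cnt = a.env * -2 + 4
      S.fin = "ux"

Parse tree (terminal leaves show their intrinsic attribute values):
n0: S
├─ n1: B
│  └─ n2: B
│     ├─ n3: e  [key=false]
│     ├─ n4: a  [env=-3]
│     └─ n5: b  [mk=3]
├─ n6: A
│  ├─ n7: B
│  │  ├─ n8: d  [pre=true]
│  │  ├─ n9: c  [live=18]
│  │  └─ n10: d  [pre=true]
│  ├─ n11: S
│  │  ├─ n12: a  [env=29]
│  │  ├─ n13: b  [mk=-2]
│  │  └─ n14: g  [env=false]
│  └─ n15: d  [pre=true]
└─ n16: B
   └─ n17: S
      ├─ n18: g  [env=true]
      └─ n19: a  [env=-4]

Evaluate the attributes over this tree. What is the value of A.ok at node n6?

1. n1.pre = "pm"  ["pm"]
2. n1.lim = true  [true]
3. n2.pre = "yu"  ["yu"]
4. n2.lim = true  [B₀.lim == true]
5. n3.key = false  [terminal]
6. n4.env = -3  [terminal]
7. n5.mk = 3  [terminal]
8. n2.sig = "myu"  ["m" ++ B.pre]
9. n2.acc = 11  [a.env + 14]
10. n1.sig = "myup"  [B₁.sig ++ "p"]
11. n1.acc = 22  [B₁.acc * -1 + 33]
12. n6.hot = 12  [B₀.acc - 10]
13. n6.ok = "pmyup"  ["p" ++ B₀.sig]
14. n7.pre = "kpmyup"  ["k" ++ A.ok]
15. n7.lim = false  [A.hot > 12]
16. n8.pre = true  [terminal]
17. n9.live = 18  [terminal]
18. n10.pre = true  [terminal]
19. n7.sig = "yz"  ["yz"]
20. n7.acc = -5  [c.live - 23]
21. n12.env = 29  [terminal]
22. n13.mk = -2  [terminal]
23. n14.env = false  [terminal]
24. n11.lim = 24  [24]
25. n11.acc = 5  [a.env - 24]
26. n11.cnt = 19  [(if g.env then b.mk else a.env) - 10]
27. n11.fin = "xq"  ["xq"]
28. n15.pre = true  [terminal]
29. n6.tag = true  [S.acc == 5]
30. n16.pre = "pmyup"  ["p" ++ B₀.sig]
31. n16.lim = true  [A.tag == true]
32. n18.env = true  [terminal]
33. n19.env = -4  [terminal]
34. n17.lim = 14  [a.env + 18]
35. n17.acc = -8  [-8]
36. n17.cnt = 12  [a.env * -2 + 4]
37. n17.fin = "ux"  ["ux"]
38. n16.sig = "upmyup"  ["u" ++ B.pre]
39. n16.acc = -7  [len(S.fin) - 9]
40. n0.lim = 25  [B₀.acc + 3]
41. n0.acc = 8  [B₀.acc * 3 - 58]
42. n0.cnt = -5  [-5]
43. n0.fin = "wmyup"  ["w" ++ B₀.sig]

"pmyup"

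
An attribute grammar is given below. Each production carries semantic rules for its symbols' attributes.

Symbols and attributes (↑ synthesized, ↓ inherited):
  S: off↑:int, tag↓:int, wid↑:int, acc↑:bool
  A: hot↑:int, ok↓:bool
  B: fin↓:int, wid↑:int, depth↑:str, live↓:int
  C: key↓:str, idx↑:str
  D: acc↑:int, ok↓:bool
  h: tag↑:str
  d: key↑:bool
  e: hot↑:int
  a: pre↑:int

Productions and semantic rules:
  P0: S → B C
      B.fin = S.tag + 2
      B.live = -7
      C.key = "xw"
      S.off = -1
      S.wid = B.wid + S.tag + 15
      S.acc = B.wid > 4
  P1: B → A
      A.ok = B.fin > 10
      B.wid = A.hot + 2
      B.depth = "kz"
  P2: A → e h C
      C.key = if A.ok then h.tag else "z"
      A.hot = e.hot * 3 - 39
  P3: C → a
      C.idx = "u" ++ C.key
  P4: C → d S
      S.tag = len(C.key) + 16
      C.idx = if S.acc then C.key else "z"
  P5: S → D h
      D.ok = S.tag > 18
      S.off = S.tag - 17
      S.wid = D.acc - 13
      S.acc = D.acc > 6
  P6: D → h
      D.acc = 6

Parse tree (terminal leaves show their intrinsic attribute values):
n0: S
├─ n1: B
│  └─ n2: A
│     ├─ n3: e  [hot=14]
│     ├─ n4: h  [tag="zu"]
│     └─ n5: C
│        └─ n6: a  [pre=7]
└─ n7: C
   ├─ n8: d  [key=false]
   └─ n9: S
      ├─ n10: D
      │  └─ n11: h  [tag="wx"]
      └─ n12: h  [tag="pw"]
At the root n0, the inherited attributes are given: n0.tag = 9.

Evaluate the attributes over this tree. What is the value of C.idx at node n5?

"uzu"

1. n0.tag = 9  [given at root]
2. n1.fin = 11  [S.tag + 2]
3. n1.live = -7  [-7]
4. n2.ok = true  [B.fin > 10]
5. n3.hot = 14  [terminal]
6. n4.tag = "zu"  [terminal]
7. n5.key = "zu"  [if A.ok then h.tag else "z"]
8. n6.pre = 7  [terminal]
9. n5.idx = "uzu"  ["u" ++ C.key]
10. n2.hot = 3  [e.hot * 3 - 39]
11. n1.wid = 5  [A.hot + 2]
12. n1.depth = "kz"  ["kz"]
13. n7.key = "xw"  ["xw"]
14. n8.key = false  [terminal]
15. n9.tag = 18  [len(C.key) + 16]
16. n10.ok = false  [S.tag > 18]
17. n11.tag = "wx"  [terminal]
18. n10.acc = 6  [6]
19. n12.tag = "pw"  [terminal]
20. n9.off = 1  [S.tag - 17]
21. n9.wid = -7  [D.acc - 13]
22. n9.acc = false  [D.acc > 6]
23. n7.idx = "z"  [if S.acc then C.key else "z"]
24. n0.off = -1  [-1]
25. n0.wid = 29  [B.wid + S.tag + 15]
26. n0.acc = true  [B.wid > 4]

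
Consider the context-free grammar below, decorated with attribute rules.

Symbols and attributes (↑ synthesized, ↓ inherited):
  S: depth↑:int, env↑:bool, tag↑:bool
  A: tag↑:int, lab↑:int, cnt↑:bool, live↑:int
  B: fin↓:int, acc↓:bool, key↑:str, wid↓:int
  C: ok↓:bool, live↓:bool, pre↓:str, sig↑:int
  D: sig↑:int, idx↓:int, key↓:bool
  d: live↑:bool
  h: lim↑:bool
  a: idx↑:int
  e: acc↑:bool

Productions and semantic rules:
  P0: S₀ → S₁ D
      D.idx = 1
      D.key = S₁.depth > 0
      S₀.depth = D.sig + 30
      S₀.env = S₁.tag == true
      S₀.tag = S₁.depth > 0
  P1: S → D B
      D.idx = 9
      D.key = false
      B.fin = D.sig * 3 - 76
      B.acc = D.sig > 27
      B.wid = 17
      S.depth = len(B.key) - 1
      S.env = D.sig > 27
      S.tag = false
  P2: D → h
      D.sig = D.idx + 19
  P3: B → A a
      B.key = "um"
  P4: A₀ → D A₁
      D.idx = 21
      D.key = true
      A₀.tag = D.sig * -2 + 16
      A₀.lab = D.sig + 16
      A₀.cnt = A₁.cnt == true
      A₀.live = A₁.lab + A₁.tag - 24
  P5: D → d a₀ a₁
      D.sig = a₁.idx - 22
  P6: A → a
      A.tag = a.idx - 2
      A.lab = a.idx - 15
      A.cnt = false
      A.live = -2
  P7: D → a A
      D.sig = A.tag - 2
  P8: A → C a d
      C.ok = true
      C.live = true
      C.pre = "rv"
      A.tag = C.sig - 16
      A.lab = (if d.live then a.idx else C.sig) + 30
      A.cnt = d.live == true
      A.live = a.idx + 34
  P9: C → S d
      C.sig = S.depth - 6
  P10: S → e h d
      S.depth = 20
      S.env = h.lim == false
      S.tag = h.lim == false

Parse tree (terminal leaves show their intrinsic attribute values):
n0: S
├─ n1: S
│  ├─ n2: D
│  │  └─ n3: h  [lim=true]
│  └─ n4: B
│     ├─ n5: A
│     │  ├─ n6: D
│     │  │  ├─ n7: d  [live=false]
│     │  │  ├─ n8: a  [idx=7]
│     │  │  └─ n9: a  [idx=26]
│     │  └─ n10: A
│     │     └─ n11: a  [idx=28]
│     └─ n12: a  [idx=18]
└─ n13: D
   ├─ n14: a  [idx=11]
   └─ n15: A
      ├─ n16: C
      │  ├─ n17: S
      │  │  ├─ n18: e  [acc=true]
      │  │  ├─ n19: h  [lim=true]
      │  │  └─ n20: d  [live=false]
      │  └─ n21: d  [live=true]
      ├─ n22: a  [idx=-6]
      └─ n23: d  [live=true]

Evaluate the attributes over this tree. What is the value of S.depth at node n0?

26

1. n2.idx = 9  [9]
2. n2.key = false  [false]
3. n3.lim = true  [terminal]
4. n2.sig = 28  [D.idx + 19]
5. n4.fin = 8  [D.sig * 3 - 76]
6. n4.acc = true  [D.sig > 27]
7. n4.wid = 17  [17]
8. n6.idx = 21  [21]
9. n6.key = true  [true]
10. n7.live = false  [terminal]
11. n8.idx = 7  [terminal]
12. n9.idx = 26  [terminal]
13. n6.sig = 4  [a₁.idx - 22]
14. n11.idx = 28  [terminal]
15. n10.tag = 26  [a.idx - 2]
16. n10.lab = 13  [a.idx - 15]
17. n10.cnt = false  [false]
18. n10.live = -2  [-2]
19. n5.tag = 8  [D.sig * -2 + 16]
20. n5.lab = 20  [D.sig + 16]
21. n5.cnt = false  [A₁.cnt == true]
22. n5.live = 15  [A₁.lab + A₁.tag - 24]
23. n12.idx = 18  [terminal]
24. n4.key = "um"  ["um"]
25. n1.depth = 1  [len(B.key) - 1]
26. n1.env = true  [D.sig > 27]
27. n1.tag = false  [false]
28. n13.idx = 1  [1]
29. n13.key = true  [S₁.depth > 0]
30. n14.idx = 11  [terminal]
31. n16.ok = true  [true]
32. n16.live = true  [true]
33. n16.pre = "rv"  ["rv"]
34. n18.acc = true  [terminal]
35. n19.lim = true  [terminal]
36. n20.live = false  [terminal]
37. n17.depth = 20  [20]
38. n17.env = false  [h.lim == false]
39. n17.tag = false  [h.lim == false]
40. n21.live = true  [terminal]
41. n16.sig = 14  [S.depth - 6]
42. n22.idx = -6  [terminal]
43. n23.live = true  [terminal]
44. n15.tag = -2  [C.sig - 16]
45. n15.lab = 24  [(if d.live then a.idx else C.sig) + 30]
46. n15.cnt = true  [d.live == true]
47. n15.live = 28  [a.idx + 34]
48. n13.sig = -4  [A.tag - 2]
49. n0.depth = 26  [D.sig + 30]
50. n0.env = false  [S₁.tag == true]
51. n0.tag = true  [S₁.depth > 0]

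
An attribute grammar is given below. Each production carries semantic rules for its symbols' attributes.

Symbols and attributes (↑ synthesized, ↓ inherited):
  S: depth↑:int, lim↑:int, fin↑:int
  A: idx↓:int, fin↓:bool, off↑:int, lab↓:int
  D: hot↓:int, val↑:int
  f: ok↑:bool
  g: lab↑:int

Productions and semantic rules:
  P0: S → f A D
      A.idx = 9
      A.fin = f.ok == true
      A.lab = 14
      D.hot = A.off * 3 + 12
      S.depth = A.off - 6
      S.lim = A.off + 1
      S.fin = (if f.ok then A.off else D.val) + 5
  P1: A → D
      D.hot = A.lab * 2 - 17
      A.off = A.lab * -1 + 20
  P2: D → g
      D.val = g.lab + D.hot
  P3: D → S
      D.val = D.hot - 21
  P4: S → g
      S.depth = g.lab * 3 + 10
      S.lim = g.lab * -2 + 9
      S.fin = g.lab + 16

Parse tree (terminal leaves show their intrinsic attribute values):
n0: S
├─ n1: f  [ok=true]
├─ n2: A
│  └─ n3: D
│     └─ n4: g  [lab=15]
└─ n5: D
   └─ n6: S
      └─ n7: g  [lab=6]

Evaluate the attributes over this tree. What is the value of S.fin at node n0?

1. n1.ok = true  [terminal]
2. n2.idx = 9  [9]
3. n2.fin = true  [f.ok == true]
4. n2.lab = 14  [14]
5. n3.hot = 11  [A.lab * 2 - 17]
6. n4.lab = 15  [terminal]
7. n3.val = 26  [g.lab + D.hot]
8. n2.off = 6  [A.lab * -1 + 20]
9. n5.hot = 30  [A.off * 3 + 12]
10. n7.lab = 6  [terminal]
11. n6.depth = 28  [g.lab * 3 + 10]
12. n6.lim = -3  [g.lab * -2 + 9]
13. n6.fin = 22  [g.lab + 16]
14. n5.val = 9  [D.hot - 21]
15. n0.depth = 0  [A.off - 6]
16. n0.lim = 7  [A.off + 1]
17. n0.fin = 11  [(if f.ok then A.off else D.val) + 5]

11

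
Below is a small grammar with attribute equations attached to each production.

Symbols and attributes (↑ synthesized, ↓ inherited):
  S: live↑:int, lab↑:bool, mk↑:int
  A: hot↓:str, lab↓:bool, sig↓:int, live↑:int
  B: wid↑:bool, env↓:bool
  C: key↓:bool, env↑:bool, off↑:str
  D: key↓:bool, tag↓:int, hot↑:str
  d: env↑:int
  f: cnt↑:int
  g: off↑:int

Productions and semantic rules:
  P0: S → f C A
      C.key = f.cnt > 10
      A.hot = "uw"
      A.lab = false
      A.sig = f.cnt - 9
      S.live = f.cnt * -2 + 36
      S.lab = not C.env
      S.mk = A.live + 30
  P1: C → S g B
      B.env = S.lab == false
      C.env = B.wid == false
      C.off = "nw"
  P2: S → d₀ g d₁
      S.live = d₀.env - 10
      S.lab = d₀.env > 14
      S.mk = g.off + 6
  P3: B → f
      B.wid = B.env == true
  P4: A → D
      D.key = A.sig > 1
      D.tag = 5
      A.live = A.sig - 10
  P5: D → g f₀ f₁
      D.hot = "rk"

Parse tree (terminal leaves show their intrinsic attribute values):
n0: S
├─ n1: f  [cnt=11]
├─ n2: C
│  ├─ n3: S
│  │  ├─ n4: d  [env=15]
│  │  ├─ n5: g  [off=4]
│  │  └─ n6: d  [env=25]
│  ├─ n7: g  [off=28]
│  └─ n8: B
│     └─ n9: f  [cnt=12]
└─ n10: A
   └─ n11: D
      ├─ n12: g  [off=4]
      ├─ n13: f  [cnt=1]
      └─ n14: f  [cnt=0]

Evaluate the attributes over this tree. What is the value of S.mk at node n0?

22

1. n1.cnt = 11  [terminal]
2. n2.key = true  [f.cnt > 10]
3. n4.env = 15  [terminal]
4. n5.off = 4  [terminal]
5. n6.env = 25  [terminal]
6. n3.live = 5  [d₀.env - 10]
7. n3.lab = true  [d₀.env > 14]
8. n3.mk = 10  [g.off + 6]
9. n7.off = 28  [terminal]
10. n8.env = false  [S.lab == false]
11. n9.cnt = 12  [terminal]
12. n8.wid = false  [B.env == true]
13. n2.env = true  [B.wid == false]
14. n2.off = "nw"  ["nw"]
15. n10.hot = "uw"  ["uw"]
16. n10.lab = false  [false]
17. n10.sig = 2  [f.cnt - 9]
18. n11.key = true  [A.sig > 1]
19. n11.tag = 5  [5]
20. n12.off = 4  [terminal]
21. n13.cnt = 1  [terminal]
22. n14.cnt = 0  [terminal]
23. n11.hot = "rk"  ["rk"]
24. n10.live = -8  [A.sig - 10]
25. n0.live = 14  [f.cnt * -2 + 36]
26. n0.lab = false  [not C.env]
27. n0.mk = 22  [A.live + 30]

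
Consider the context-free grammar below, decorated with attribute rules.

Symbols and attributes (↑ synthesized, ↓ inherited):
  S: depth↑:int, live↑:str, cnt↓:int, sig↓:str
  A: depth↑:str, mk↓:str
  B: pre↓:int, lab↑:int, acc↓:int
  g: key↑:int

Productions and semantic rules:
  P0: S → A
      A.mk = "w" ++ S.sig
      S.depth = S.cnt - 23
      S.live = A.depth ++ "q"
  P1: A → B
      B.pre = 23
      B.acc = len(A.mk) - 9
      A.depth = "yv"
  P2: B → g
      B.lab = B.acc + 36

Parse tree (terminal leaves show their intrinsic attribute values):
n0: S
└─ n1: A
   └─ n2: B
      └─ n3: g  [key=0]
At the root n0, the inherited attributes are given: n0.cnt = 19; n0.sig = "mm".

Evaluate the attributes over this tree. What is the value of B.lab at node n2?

1. n0.cnt = 19  [given at root]
2. n0.sig = "mm"  [given at root]
3. n1.mk = "wmm"  ["w" ++ S.sig]
4. n2.pre = 23  [23]
5. n2.acc = -6  [len(A.mk) - 9]
6. n3.key = 0  [terminal]
7. n2.lab = 30  [B.acc + 36]
8. n1.depth = "yv"  ["yv"]
9. n0.depth = -4  [S.cnt - 23]
10. n0.live = "yvq"  [A.depth ++ "q"]

30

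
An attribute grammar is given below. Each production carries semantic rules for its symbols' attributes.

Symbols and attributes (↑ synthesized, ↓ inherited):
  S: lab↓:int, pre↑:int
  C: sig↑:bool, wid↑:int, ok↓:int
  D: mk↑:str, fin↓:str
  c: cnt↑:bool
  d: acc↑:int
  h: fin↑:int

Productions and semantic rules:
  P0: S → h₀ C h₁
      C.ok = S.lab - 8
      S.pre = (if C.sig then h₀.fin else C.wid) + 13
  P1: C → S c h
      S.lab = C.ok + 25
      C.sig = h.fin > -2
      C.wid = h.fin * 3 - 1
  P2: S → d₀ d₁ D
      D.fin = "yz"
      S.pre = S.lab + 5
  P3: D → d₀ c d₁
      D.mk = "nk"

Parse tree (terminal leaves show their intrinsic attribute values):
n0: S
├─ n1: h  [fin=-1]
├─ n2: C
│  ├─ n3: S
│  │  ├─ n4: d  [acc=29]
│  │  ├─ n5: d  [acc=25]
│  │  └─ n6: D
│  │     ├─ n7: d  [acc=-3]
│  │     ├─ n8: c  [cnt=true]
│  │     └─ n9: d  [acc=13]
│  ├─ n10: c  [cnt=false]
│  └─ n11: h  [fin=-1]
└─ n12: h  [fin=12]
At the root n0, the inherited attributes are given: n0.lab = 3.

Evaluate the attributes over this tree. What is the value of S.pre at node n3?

1. n0.lab = 3  [given at root]
2. n1.fin = -1  [terminal]
3. n2.ok = -5  [S.lab - 8]
4. n3.lab = 20  [C.ok + 25]
5. n4.acc = 29  [terminal]
6. n5.acc = 25  [terminal]
7. n6.fin = "yz"  ["yz"]
8. n7.acc = -3  [terminal]
9. n8.cnt = true  [terminal]
10. n9.acc = 13  [terminal]
11. n6.mk = "nk"  ["nk"]
12. n3.pre = 25  [S.lab + 5]
13. n10.cnt = false  [terminal]
14. n11.fin = -1  [terminal]
15. n2.sig = true  [h.fin > -2]
16. n2.wid = -4  [h.fin * 3 - 1]
17. n12.fin = 12  [terminal]
18. n0.pre = 12  [(if C.sig then h₀.fin else C.wid) + 13]

25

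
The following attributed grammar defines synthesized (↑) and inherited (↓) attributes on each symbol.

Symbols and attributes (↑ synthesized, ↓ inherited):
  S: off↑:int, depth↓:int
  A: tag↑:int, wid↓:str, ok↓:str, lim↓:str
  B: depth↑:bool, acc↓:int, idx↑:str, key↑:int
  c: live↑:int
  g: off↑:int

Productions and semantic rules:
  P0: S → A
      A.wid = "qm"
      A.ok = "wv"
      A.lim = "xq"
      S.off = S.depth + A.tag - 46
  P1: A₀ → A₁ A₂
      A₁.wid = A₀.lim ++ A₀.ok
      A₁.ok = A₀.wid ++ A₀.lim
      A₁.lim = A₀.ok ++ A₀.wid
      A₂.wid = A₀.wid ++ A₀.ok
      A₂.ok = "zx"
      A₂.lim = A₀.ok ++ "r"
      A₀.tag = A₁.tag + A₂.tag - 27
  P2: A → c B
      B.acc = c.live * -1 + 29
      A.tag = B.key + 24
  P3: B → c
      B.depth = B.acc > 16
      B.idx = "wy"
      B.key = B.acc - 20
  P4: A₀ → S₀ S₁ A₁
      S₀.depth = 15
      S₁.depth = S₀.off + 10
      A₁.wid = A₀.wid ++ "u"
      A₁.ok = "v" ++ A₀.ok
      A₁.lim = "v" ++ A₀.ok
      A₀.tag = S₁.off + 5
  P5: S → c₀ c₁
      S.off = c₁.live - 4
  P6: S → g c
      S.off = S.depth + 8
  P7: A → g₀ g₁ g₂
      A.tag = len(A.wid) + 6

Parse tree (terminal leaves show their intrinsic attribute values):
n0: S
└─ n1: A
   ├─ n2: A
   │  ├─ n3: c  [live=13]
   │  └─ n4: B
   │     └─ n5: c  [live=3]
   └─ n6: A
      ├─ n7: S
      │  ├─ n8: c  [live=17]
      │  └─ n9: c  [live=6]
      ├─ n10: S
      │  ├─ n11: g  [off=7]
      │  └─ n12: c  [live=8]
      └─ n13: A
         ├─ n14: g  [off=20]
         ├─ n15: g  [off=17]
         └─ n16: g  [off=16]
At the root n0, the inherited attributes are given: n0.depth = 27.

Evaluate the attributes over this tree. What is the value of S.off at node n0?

1. n0.depth = 27  [given at root]
2. n1.wid = "qm"  ["qm"]
3. n1.ok = "wv"  ["wv"]
4. n1.lim = "xq"  ["xq"]
5. n2.wid = "xqwv"  [A₀.lim ++ A₀.ok]
6. n2.ok = "qmxq"  [A₀.wid ++ A₀.lim]
7. n2.lim = "wvqm"  [A₀.ok ++ A₀.wid]
8. n3.live = 13  [terminal]
9. n4.acc = 16  [c.live * -1 + 29]
10. n5.live = 3  [terminal]
11. n4.depth = false  [B.acc > 16]
12. n4.idx = "wy"  ["wy"]
13. n4.key = -4  [B.acc - 20]
14. n2.tag = 20  [B.key + 24]
15. n6.wid = "qmwv"  [A₀.wid ++ A₀.ok]
16. n6.ok = "zx"  ["zx"]
17. n6.lim = "wvr"  [A₀.ok ++ "r"]
18. n7.depth = 15  [15]
19. n8.live = 17  [terminal]
20. n9.live = 6  [terminal]
21. n7.off = 2  [c₁.live - 4]
22. n10.depth = 12  [S₀.off + 10]
23. n11.off = 7  [terminal]
24. n12.live = 8  [terminal]
25. n10.off = 20  [S.depth + 8]
26. n13.wid = "qmwvu"  [A₀.wid ++ "u"]
27. n13.ok = "vzx"  ["v" ++ A₀.ok]
28. n13.lim = "vzx"  ["v" ++ A₀.ok]
29. n14.off = 20  [terminal]
30. n15.off = 17  [terminal]
31. n16.off = 16  [terminal]
32. n13.tag = 11  [len(A.wid) + 6]
33. n6.tag = 25  [S₁.off + 5]
34. n1.tag = 18  [A₁.tag + A₂.tag - 27]
35. n0.off = -1  [S.depth + A.tag - 46]

-1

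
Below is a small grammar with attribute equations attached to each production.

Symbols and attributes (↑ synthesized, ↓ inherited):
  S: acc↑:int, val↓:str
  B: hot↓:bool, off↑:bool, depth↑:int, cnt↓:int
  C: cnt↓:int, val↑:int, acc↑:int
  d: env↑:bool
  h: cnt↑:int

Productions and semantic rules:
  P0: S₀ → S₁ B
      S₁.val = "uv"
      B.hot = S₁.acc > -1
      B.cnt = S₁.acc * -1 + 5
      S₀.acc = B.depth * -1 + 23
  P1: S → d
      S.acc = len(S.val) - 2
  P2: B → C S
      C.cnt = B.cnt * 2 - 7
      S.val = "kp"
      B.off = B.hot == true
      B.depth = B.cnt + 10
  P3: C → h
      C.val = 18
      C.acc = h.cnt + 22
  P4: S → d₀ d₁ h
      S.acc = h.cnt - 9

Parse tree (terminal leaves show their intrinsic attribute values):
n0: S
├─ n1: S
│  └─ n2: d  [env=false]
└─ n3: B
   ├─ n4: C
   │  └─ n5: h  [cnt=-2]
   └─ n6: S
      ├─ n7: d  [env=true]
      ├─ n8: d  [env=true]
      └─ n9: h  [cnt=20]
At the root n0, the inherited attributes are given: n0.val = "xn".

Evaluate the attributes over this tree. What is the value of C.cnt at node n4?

3

1. n0.val = "xn"  [given at root]
2. n1.val = "uv"  ["uv"]
3. n2.env = false  [terminal]
4. n1.acc = 0  [len(S.val) - 2]
5. n3.hot = true  [S₁.acc > -1]
6. n3.cnt = 5  [S₁.acc * -1 + 5]
7. n4.cnt = 3  [B.cnt * 2 - 7]
8. n5.cnt = -2  [terminal]
9. n4.val = 18  [18]
10. n4.acc = 20  [h.cnt + 22]
11. n6.val = "kp"  ["kp"]
12. n7.env = true  [terminal]
13. n8.env = true  [terminal]
14. n9.cnt = 20  [terminal]
15. n6.acc = 11  [h.cnt - 9]
16. n3.off = true  [B.hot == true]
17. n3.depth = 15  [B.cnt + 10]
18. n0.acc = 8  [B.depth * -1 + 23]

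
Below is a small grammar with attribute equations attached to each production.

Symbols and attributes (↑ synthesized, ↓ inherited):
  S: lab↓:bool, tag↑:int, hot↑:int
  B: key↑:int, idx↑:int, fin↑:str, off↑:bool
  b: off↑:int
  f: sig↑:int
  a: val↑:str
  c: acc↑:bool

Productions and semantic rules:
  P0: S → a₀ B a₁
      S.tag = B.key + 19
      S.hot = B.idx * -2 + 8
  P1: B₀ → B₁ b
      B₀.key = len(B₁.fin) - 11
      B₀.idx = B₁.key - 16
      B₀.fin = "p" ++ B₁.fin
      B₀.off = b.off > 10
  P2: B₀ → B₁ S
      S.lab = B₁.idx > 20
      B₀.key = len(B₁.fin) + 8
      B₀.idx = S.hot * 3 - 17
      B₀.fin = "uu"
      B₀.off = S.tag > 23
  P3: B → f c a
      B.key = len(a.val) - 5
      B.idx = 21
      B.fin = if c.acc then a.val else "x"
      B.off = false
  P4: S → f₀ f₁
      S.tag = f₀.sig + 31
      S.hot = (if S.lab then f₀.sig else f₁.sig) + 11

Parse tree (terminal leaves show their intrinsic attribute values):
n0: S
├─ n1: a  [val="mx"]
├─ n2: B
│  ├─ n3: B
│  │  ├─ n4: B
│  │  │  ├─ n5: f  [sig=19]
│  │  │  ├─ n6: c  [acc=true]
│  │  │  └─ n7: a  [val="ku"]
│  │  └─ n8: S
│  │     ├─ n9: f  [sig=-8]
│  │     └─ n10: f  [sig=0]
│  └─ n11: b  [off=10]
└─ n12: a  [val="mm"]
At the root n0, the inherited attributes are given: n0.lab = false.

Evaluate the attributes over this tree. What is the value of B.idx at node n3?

-8

1. n0.lab = false  [given at root]
2. n1.val = "mx"  [terminal]
3. n5.sig = 19  [terminal]
4. n6.acc = true  [terminal]
5. n7.val = "ku"  [terminal]
6. n4.key = -3  [len(a.val) - 5]
7. n4.idx = 21  [21]
8. n4.fin = "ku"  [if c.acc then a.val else "x"]
9. n4.off = false  [false]
10. n8.lab = true  [B₁.idx > 20]
11. n9.sig = -8  [terminal]
12. n10.sig = 0  [terminal]
13. n8.tag = 23  [f₀.sig + 31]
14. n8.hot = 3  [(if S.lab then f₀.sig else f₁.sig) + 11]
15. n3.key = 10  [len(B₁.fin) + 8]
16. n3.idx = -8  [S.hot * 3 - 17]
17. n3.fin = "uu"  ["uu"]
18. n3.off = false  [S.tag > 23]
19. n11.off = 10  [terminal]
20. n2.key = -9  [len(B₁.fin) - 11]
21. n2.idx = -6  [B₁.key - 16]
22. n2.fin = "puu"  ["p" ++ B₁.fin]
23. n2.off = false  [b.off > 10]
24. n12.val = "mm"  [terminal]
25. n0.tag = 10  [B.key + 19]
26. n0.hot = 20  [B.idx * -2 + 8]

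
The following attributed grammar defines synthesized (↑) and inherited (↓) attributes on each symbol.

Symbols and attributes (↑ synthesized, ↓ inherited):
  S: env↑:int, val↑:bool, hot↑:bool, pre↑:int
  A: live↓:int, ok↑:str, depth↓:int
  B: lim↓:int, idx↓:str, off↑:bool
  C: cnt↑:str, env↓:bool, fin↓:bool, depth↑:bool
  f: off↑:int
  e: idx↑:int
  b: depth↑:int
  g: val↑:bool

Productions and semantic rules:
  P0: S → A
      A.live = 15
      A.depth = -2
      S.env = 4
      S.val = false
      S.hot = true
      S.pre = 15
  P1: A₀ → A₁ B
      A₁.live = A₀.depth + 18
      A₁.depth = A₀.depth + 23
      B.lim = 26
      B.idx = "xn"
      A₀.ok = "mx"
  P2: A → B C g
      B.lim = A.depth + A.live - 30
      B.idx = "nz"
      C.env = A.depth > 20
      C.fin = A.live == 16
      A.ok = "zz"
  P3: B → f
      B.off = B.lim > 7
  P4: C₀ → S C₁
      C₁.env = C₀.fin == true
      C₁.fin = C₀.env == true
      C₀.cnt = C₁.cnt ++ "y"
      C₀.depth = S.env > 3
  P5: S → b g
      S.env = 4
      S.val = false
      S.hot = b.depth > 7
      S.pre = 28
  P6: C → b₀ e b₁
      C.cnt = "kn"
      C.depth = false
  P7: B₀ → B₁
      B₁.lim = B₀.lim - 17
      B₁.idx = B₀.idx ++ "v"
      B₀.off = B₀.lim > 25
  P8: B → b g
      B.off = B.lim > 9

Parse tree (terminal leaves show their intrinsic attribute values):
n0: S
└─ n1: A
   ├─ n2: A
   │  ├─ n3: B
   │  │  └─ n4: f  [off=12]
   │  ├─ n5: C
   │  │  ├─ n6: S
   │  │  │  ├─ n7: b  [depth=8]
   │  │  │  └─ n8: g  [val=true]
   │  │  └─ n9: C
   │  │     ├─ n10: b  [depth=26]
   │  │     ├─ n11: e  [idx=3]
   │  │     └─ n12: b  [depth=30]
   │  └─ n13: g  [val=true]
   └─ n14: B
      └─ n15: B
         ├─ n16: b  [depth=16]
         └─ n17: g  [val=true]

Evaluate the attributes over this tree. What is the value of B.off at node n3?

1. n1.live = 15  [15]
2. n1.depth = -2  [-2]
3. n2.live = 16  [A₀.depth + 18]
4. n2.depth = 21  [A₀.depth + 23]
5. n3.lim = 7  [A.depth + A.live - 30]
6. n3.idx = "nz"  ["nz"]
7. n4.off = 12  [terminal]
8. n3.off = false  [B.lim > 7]
9. n5.env = true  [A.depth > 20]
10. n5.fin = true  [A.live == 16]
11. n7.depth = 8  [terminal]
12. n8.val = true  [terminal]
13. n6.env = 4  [4]
14. n6.val = false  [false]
15. n6.hot = true  [b.depth > 7]
16. n6.pre = 28  [28]
17. n9.env = true  [C₀.fin == true]
18. n9.fin = true  [C₀.env == true]
19. n10.depth = 26  [terminal]
20. n11.idx = 3  [terminal]
21. n12.depth = 30  [terminal]
22. n9.cnt = "kn"  ["kn"]
23. n9.depth = false  [false]
24. n5.cnt = "kny"  [C₁.cnt ++ "y"]
25. n5.depth = true  [S.env > 3]
26. n13.val = true  [terminal]
27. n2.ok = "zz"  ["zz"]
28. n14.lim = 26  [26]
29. n14.idx = "xn"  ["xn"]
30. n15.lim = 9  [B₀.lim - 17]
31. n15.idx = "xnv"  [B₀.idx ++ "v"]
32. n16.depth = 16  [terminal]
33. n17.val = true  [terminal]
34. n15.off = false  [B.lim > 9]
35. n14.off = true  [B₀.lim > 25]
36. n1.ok = "mx"  ["mx"]
37. n0.env = 4  [4]
38. n0.val = false  [false]
39. n0.hot = true  [true]
40. n0.pre = 15  [15]

false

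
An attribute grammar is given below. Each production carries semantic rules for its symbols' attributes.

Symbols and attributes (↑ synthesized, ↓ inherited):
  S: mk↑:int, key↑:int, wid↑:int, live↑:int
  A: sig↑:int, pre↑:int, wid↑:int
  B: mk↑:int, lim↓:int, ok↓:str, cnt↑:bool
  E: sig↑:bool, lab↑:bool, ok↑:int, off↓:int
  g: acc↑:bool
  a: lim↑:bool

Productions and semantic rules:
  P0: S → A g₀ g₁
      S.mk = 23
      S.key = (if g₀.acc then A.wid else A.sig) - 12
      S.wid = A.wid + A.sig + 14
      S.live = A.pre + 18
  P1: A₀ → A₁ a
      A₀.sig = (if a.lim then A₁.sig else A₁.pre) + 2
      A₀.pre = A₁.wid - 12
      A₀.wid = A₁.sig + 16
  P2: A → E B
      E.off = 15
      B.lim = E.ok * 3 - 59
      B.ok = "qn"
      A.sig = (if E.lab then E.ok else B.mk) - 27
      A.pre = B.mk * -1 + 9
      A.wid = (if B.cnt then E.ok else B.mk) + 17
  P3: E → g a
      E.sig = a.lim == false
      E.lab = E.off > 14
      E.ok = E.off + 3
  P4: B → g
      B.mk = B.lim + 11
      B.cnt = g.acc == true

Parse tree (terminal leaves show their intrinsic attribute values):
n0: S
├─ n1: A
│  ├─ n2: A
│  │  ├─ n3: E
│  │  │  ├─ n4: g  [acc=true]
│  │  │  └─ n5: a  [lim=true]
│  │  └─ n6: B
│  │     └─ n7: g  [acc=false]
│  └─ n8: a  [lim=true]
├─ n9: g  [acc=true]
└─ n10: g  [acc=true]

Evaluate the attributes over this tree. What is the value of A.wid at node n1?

1. n3.off = 15  [15]
2. n4.acc = true  [terminal]
3. n5.lim = true  [terminal]
4. n3.sig = false  [a.lim == false]
5. n3.lab = true  [E.off > 14]
6. n3.ok = 18  [E.off + 3]
7. n6.lim = -5  [E.ok * 3 - 59]
8. n6.ok = "qn"  ["qn"]
9. n7.acc = false  [terminal]
10. n6.mk = 6  [B.lim + 11]
11. n6.cnt = false  [g.acc == true]
12. n2.sig = -9  [(if E.lab then E.ok else B.mk) - 27]
13. n2.pre = 3  [B.mk * -1 + 9]
14. n2.wid = 23  [(if B.cnt then E.ok else B.mk) + 17]
15. n8.lim = true  [terminal]
16. n1.sig = -7  [(if a.lim then A₁.sig else A₁.pre) + 2]
17. n1.pre = 11  [A₁.wid - 12]
18. n1.wid = 7  [A₁.sig + 16]
19. n9.acc = true  [terminal]
20. n10.acc = true  [terminal]
21. n0.mk = 23  [23]
22. n0.key = -5  [(if g₀.acc then A.wid else A.sig) - 12]
23. n0.wid = 14  [A.wid + A.sig + 14]
24. n0.live = 29  [A.pre + 18]

7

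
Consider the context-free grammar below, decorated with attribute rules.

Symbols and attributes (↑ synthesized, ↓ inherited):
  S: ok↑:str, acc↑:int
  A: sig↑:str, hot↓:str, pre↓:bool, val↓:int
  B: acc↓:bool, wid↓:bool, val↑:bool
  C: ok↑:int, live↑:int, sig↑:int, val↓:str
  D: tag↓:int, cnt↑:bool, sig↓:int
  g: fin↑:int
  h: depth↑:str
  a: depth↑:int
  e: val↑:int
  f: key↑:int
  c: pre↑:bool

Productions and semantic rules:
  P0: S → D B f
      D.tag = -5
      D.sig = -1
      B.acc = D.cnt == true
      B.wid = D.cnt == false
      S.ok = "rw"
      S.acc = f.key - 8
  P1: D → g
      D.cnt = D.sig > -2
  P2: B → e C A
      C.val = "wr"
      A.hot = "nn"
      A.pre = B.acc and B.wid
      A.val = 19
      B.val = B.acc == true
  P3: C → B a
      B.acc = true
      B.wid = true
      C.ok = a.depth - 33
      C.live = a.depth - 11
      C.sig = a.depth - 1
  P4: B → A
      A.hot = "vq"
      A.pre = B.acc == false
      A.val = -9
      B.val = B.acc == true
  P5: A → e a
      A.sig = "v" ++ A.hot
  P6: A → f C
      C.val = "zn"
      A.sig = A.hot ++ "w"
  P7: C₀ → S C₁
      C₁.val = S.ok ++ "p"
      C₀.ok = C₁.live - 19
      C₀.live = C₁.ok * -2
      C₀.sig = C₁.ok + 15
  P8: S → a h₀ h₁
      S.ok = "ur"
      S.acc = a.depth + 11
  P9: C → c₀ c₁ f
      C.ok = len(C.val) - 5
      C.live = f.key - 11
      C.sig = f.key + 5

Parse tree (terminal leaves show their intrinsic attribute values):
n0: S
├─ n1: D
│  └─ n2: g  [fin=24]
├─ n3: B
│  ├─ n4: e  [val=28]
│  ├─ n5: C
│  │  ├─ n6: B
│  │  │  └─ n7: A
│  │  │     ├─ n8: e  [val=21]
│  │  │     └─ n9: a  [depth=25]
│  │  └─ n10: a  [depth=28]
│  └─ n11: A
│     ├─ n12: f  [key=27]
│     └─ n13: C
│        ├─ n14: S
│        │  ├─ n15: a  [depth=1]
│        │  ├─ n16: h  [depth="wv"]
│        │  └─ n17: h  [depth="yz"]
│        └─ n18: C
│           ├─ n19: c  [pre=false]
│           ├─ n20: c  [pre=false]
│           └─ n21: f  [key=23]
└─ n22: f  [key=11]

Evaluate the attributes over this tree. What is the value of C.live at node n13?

4

1. n1.tag = -5  [-5]
2. n1.sig = -1  [-1]
3. n2.fin = 24  [terminal]
4. n1.cnt = true  [D.sig > -2]
5. n3.acc = true  [D.cnt == true]
6. n3.wid = false  [D.cnt == false]
7. n4.val = 28  [terminal]
8. n5.val = "wr"  ["wr"]
9. n6.acc = true  [true]
10. n6.wid = true  [true]
11. n7.hot = "vq"  ["vq"]
12. n7.pre = false  [B.acc == false]
13. n7.val = -9  [-9]
14. n8.val = 21  [terminal]
15. n9.depth = 25  [terminal]
16. n7.sig = "vvq"  ["v" ++ A.hot]
17. n6.val = true  [B.acc == true]
18. n10.depth = 28  [terminal]
19. n5.ok = -5  [a.depth - 33]
20. n5.live = 17  [a.depth - 11]
21. n5.sig = 27  [a.depth - 1]
22. n11.hot = "nn"  ["nn"]
23. n11.pre = false  [B.acc and B.wid]
24. n11.val = 19  [19]
25. n12.key = 27  [terminal]
26. n13.val = "zn"  ["zn"]
27. n15.depth = 1  [terminal]
28. n16.depth = "wv"  [terminal]
29. n17.depth = "yz"  [terminal]
30. n14.ok = "ur"  ["ur"]
31. n14.acc = 12  [a.depth + 11]
32. n18.val = "urp"  [S.ok ++ "p"]
33. n19.pre = false  [terminal]
34. n20.pre = false  [terminal]
35. n21.key = 23  [terminal]
36. n18.ok = -2  [len(C.val) - 5]
37. n18.live = 12  [f.key - 11]
38. n18.sig = 28  [f.key + 5]
39. n13.ok = -7  [C₁.live - 19]
40. n13.live = 4  [C₁.ok * -2]
41. n13.sig = 13  [C₁.ok + 15]
42. n11.sig = "nnw"  [A.hot ++ "w"]
43. n3.val = true  [B.acc == true]
44. n22.key = 11  [terminal]
45. n0.ok = "rw"  ["rw"]
46. n0.acc = 3  [f.key - 8]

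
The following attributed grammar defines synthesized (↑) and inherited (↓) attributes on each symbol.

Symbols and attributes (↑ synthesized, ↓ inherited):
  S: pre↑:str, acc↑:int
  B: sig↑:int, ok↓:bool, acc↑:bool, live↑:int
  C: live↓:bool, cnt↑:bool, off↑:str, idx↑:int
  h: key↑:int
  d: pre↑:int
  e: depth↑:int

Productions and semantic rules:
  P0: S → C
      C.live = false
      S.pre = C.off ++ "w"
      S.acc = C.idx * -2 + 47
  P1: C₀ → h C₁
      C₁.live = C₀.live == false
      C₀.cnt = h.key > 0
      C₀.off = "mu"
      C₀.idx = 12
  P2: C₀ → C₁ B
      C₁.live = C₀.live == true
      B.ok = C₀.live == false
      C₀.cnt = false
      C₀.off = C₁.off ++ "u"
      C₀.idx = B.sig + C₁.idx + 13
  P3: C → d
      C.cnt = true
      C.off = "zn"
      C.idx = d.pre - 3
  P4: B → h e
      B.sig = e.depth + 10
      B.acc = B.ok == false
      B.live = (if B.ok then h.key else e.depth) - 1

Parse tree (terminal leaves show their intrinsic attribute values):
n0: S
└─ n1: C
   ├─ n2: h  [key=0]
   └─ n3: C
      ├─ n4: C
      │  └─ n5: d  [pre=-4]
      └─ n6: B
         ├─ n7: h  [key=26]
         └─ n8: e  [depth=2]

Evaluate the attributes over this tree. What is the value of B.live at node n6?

1

1. n1.live = false  [false]
2. n2.key = 0  [terminal]
3. n3.live = true  [C₀.live == false]
4. n4.live = true  [C₀.live == true]
5. n5.pre = -4  [terminal]
6. n4.cnt = true  [true]
7. n4.off = "zn"  ["zn"]
8. n4.idx = -7  [d.pre - 3]
9. n6.ok = false  [C₀.live == false]
10. n7.key = 26  [terminal]
11. n8.depth = 2  [terminal]
12. n6.sig = 12  [e.depth + 10]
13. n6.acc = true  [B.ok == false]
14. n6.live = 1  [(if B.ok then h.key else e.depth) - 1]
15. n3.cnt = false  [false]
16. n3.off = "znu"  [C₁.off ++ "u"]
17. n3.idx = 18  [B.sig + C₁.idx + 13]
18. n1.cnt = false  [h.key > 0]
19. n1.off = "mu"  ["mu"]
20. n1.idx = 12  [12]
21. n0.pre = "muw"  [C.off ++ "w"]
22. n0.acc = 23  [C.idx * -2 + 47]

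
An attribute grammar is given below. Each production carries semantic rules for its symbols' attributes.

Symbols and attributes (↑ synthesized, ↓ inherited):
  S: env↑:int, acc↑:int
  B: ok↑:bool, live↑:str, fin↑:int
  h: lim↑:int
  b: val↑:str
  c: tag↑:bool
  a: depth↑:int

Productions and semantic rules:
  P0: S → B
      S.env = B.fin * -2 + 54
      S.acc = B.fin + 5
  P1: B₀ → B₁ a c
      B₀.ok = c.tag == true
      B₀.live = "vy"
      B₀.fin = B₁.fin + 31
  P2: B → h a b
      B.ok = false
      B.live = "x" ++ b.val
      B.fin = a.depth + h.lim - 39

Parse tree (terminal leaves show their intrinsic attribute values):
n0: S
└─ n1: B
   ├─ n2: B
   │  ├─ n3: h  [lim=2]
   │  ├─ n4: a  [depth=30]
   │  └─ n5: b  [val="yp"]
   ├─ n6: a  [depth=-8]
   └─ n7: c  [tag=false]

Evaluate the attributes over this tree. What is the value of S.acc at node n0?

29

1. n3.lim = 2  [terminal]
2. n4.depth = 30  [terminal]
3. n5.val = "yp"  [terminal]
4. n2.ok = false  [false]
5. n2.live = "xyp"  ["x" ++ b.val]
6. n2.fin = -7  [a.depth + h.lim - 39]
7. n6.depth = -8  [terminal]
8. n7.tag = false  [terminal]
9. n1.ok = false  [c.tag == true]
10. n1.live = "vy"  ["vy"]
11. n1.fin = 24  [B₁.fin + 31]
12. n0.env = 6  [B.fin * -2 + 54]
13. n0.acc = 29  [B.fin + 5]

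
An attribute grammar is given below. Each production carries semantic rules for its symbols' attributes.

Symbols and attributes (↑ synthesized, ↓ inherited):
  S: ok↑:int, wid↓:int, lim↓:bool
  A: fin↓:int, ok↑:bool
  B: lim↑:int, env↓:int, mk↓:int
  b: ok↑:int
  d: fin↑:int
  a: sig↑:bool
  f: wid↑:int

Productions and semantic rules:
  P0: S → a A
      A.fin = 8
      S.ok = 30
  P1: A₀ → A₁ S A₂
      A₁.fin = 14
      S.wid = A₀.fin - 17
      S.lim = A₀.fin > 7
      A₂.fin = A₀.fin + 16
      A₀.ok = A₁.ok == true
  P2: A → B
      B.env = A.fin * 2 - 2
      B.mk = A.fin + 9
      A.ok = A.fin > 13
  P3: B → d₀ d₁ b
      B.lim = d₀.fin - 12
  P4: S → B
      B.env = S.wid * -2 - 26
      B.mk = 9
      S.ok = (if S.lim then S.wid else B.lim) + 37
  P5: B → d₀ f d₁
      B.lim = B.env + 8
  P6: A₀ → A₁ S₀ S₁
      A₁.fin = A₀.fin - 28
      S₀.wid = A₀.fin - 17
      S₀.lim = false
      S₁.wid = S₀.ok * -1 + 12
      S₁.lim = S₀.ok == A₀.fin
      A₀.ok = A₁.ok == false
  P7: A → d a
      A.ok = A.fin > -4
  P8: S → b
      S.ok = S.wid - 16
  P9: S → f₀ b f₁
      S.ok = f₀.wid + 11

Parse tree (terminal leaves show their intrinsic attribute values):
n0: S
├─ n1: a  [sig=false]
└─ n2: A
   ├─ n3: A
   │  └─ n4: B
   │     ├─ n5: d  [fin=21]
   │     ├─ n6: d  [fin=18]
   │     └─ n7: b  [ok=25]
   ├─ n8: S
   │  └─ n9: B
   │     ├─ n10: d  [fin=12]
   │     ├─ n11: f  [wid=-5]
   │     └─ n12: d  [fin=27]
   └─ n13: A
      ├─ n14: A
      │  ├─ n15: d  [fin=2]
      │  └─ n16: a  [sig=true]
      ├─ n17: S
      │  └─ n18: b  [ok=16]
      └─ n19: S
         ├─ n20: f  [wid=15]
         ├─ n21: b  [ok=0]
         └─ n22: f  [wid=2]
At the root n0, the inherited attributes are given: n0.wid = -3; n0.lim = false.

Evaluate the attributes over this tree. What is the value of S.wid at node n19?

1. n0.wid = -3  [given at root]
2. n0.lim = false  [given at root]
3. n1.sig = false  [terminal]
4. n2.fin = 8  [8]
5. n3.fin = 14  [14]
6. n4.env = 26  [A.fin * 2 - 2]
7. n4.mk = 23  [A.fin + 9]
8. n5.fin = 21  [terminal]
9. n6.fin = 18  [terminal]
10. n7.ok = 25  [terminal]
11. n4.lim = 9  [d₀.fin - 12]
12. n3.ok = true  [A.fin > 13]
13. n8.wid = -9  [A₀.fin - 17]
14. n8.lim = true  [A₀.fin > 7]
15. n9.env = -8  [S.wid * -2 - 26]
16. n9.mk = 9  [9]
17. n10.fin = 12  [terminal]
18. n11.wid = -5  [terminal]
19. n12.fin = 27  [terminal]
20. n9.lim = 0  [B.env + 8]
21. n8.ok = 28  [(if S.lim then S.wid else B.lim) + 37]
22. n13.fin = 24  [A₀.fin + 16]
23. n14.fin = -4  [A₀.fin - 28]
24. n15.fin = 2  [terminal]
25. n16.sig = true  [terminal]
26. n14.ok = false  [A.fin > -4]
27. n17.wid = 7  [A₀.fin - 17]
28. n17.lim = false  [false]
29. n18.ok = 16  [terminal]
30. n17.ok = -9  [S.wid - 16]
31. n19.wid = 21  [S₀.ok * -1 + 12]
32. n19.lim = false  [S₀.ok == A₀.fin]
33. n20.wid = 15  [terminal]
34. n21.ok = 0  [terminal]
35. n22.wid = 2  [terminal]
36. n19.ok = 26  [f₀.wid + 11]
37. n13.ok = true  [A₁.ok == false]
38. n2.ok = true  [A₁.ok == true]
39. n0.ok = 30  [30]

21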